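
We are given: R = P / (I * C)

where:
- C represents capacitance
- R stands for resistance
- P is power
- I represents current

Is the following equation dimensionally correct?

No

C (capacitance) has dimensions [I^2 L^-2 M^-1 T^4].
R (resistance) has dimensions [I^-2 L^2 M T^-3].
P (power) has dimensions [L^2 M T^-3].
I (current) has dimensions [I].

Left side: [I^-2 L^2 M T^-3]
Right side: [I^-3 L^4 M^2 T^-7]

The two sides have different dimensions, so the equation is NOT dimensionally consistent.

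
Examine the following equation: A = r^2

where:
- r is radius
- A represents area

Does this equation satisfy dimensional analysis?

Yes

r (radius) has dimensions [L].
A (area) has dimensions [L^2].

Left side: [L^2]
Right side: [L^2]

Both sides have the same dimensions, so the equation is dimensionally consistent.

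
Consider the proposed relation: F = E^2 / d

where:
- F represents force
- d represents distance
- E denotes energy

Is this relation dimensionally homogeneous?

No

F (force) has dimensions [L M T^-2].
d (distance) has dimensions [L].
E (energy) has dimensions [L^2 M T^-2].

Left side: [L M T^-2]
Right side: [L^3 M^2 T^-4]

The two sides have different dimensions, so the equation is NOT dimensionally consistent.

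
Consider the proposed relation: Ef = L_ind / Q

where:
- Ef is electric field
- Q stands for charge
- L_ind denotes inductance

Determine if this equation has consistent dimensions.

No

Ef (electric field) has dimensions [I^-1 L M T^-3].
Q (charge) has dimensions [I T].
L_ind (inductance) has dimensions [I^-2 L^2 M T^-2].

Left side: [I^-1 L M T^-3]
Right side: [I^-3 L^2 M T^-3]

The two sides have different dimensions, so the equation is NOT dimensionally consistent.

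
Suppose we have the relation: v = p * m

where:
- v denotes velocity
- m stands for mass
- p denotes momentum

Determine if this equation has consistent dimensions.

No

v (velocity) has dimensions [L T^-1].
m (mass) has dimensions [M].
p (momentum) has dimensions [L M T^-1].

Left side: [L T^-1]
Right side: [L M^2 T^-1]

The two sides have different dimensions, so the equation is NOT dimensionally consistent.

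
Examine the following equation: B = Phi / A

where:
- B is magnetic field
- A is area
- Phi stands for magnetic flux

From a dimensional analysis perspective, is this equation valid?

Yes

B (magnetic field) has dimensions [I^-1 M T^-2].
A (area) has dimensions [L^2].
Phi (magnetic flux) has dimensions [I^-1 L^2 M T^-2].

Left side: [I^-1 M T^-2]
Right side: [I^-1 M T^-2]

Both sides have the same dimensions, so the equation is dimensionally consistent.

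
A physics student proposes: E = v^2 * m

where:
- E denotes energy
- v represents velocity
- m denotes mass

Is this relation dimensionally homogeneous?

Yes

E (energy) has dimensions [L^2 M T^-2].
v (velocity) has dimensions [L T^-1].
m (mass) has dimensions [M].

Left side: [L^2 M T^-2]
Right side: [L^2 M T^-2]

Both sides have the same dimensions, so the equation is dimensionally consistent.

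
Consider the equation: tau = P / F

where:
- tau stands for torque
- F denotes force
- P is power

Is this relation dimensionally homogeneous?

No

tau (torque) has dimensions [L^2 M T^-2].
F (force) has dimensions [L M T^-2].
P (power) has dimensions [L^2 M T^-3].

Left side: [L^2 M T^-2]
Right side: [L T^-1]

The two sides have different dimensions, so the equation is NOT dimensionally consistent.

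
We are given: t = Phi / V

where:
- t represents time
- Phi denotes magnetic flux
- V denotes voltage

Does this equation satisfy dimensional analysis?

Yes

t (time) has dimensions [T].
Phi (magnetic flux) has dimensions [I^-1 L^2 M T^-2].
V (voltage) has dimensions [I^-1 L^2 M T^-3].

Left side: [T]
Right side: [T]

Both sides have the same dimensions, so the equation is dimensionally consistent.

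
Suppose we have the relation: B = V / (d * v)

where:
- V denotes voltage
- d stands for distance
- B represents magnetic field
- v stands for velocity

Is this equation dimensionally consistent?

Yes

V (voltage) has dimensions [I^-1 L^2 M T^-3].
d (distance) has dimensions [L].
B (magnetic field) has dimensions [I^-1 M T^-2].
v (velocity) has dimensions [L T^-1].

Left side: [I^-1 M T^-2]
Right side: [I^-1 M T^-2]

Both sides have the same dimensions, so the equation is dimensionally consistent.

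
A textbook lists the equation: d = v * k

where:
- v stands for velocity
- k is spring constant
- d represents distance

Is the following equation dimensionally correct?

No

v (velocity) has dimensions [L T^-1].
k (spring constant) has dimensions [M T^-2].
d (distance) has dimensions [L].

Left side: [L]
Right side: [L M T^-3]

The two sides have different dimensions, so the equation is NOT dimensionally consistent.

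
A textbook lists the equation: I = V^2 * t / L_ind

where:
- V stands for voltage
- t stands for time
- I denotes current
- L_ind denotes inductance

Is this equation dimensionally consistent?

No

V (voltage) has dimensions [I^-1 L^2 M T^-3].
t (time) has dimensions [T].
I (current) has dimensions [I].
L_ind (inductance) has dimensions [I^-2 L^2 M T^-2].

Left side: [I]
Right side: [L^2 M T^-3]

The two sides have different dimensions, so the equation is NOT dimensionally consistent.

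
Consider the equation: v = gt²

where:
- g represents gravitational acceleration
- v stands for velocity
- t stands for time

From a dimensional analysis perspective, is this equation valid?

No

g (gravitational acceleration) has dimensions [L T^-2].
v (velocity) has dimensions [L T^-1].
t (time) has dimensions [T].

Left side: [L T^-1]
Right side: [L]

The two sides have different dimensions, so the equation is NOT dimensionally consistent.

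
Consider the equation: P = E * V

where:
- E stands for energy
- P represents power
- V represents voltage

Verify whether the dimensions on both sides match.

No

E (energy) has dimensions [L^2 M T^-2].
P (power) has dimensions [L^2 M T^-3].
V (voltage) has dimensions [I^-1 L^2 M T^-3].

Left side: [L^2 M T^-3]
Right side: [I^-1 L^4 M^2 T^-5]

The two sides have different dimensions, so the equation is NOT dimensionally consistent.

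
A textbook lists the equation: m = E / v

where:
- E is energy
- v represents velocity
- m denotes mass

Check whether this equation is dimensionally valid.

No

E (energy) has dimensions [L^2 M T^-2].
v (velocity) has dimensions [L T^-1].
m (mass) has dimensions [M].

Left side: [M]
Right side: [L M T^-1]

The two sides have different dimensions, so the equation is NOT dimensionally consistent.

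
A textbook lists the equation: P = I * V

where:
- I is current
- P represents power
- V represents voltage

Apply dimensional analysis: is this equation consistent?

Yes

I (current) has dimensions [I].
P (power) has dimensions [L^2 M T^-3].
V (voltage) has dimensions [I^-1 L^2 M T^-3].

Left side: [L^2 M T^-3]
Right side: [L^2 M T^-3]

Both sides have the same dimensions, so the equation is dimensionally consistent.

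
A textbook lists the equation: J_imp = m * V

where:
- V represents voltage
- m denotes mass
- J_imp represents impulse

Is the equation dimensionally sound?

No

V (voltage) has dimensions [I^-1 L^2 M T^-3].
m (mass) has dimensions [M].
J_imp (impulse) has dimensions [L M T^-1].

Left side: [L M T^-1]
Right side: [I^-1 L^2 M^2 T^-3]

The two sides have different dimensions, so the equation is NOT dimensionally consistent.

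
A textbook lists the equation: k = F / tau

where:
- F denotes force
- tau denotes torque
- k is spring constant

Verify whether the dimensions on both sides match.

No

F (force) has dimensions [L M T^-2].
tau (torque) has dimensions [L^2 M T^-2].
k (spring constant) has dimensions [M T^-2].

Left side: [M T^-2]
Right side: [L^-1]

The two sides have different dimensions, so the equation is NOT dimensionally consistent.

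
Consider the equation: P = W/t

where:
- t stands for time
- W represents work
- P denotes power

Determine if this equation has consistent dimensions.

Yes

t (time) has dimensions [T].
W (work) has dimensions [L^2 M T^-2].
P (power) has dimensions [L^2 M T^-3].

Left side: [L^2 M T^-3]
Right side: [L^2 M T^-3]

Both sides have the same dimensions, so the equation is dimensionally consistent.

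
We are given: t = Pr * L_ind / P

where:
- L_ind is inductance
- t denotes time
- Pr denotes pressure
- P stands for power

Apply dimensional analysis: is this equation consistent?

No

L_ind (inductance) has dimensions [I^-2 L^2 M T^-2].
t (time) has dimensions [T].
Pr (pressure) has dimensions [L^-1 M T^-2].
P (power) has dimensions [L^2 M T^-3].

Left side: [T]
Right side: [I^-2 L^-1 M T^-1]

The two sides have different dimensions, so the equation is NOT dimensionally consistent.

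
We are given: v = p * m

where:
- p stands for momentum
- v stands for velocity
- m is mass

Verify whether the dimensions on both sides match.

No

p (momentum) has dimensions [L M T^-1].
v (velocity) has dimensions [L T^-1].
m (mass) has dimensions [M].

Left side: [L T^-1]
Right side: [L M^2 T^-1]

The two sides have different dimensions, so the equation is NOT dimensionally consistent.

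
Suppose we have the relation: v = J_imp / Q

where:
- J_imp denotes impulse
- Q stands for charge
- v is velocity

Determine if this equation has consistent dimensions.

No

J_imp (impulse) has dimensions [L M T^-1].
Q (charge) has dimensions [I T].
v (velocity) has dimensions [L T^-1].

Left side: [L T^-1]
Right side: [I^-1 L M T^-2]

The two sides have different dimensions, so the equation is NOT dimensionally consistent.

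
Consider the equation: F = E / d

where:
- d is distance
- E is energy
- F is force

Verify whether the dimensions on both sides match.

Yes

d (distance) has dimensions [L].
E (energy) has dimensions [L^2 M T^-2].
F (force) has dimensions [L M T^-2].

Left side: [L M T^-2]
Right side: [L M T^-2]

Both sides have the same dimensions, so the equation is dimensionally consistent.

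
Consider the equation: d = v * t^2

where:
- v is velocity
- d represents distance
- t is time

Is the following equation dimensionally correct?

No

v (velocity) has dimensions [L T^-1].
d (distance) has dimensions [L].
t (time) has dimensions [T].

Left side: [L]
Right side: [L T]

The two sides have different dimensions, so the equation is NOT dimensionally consistent.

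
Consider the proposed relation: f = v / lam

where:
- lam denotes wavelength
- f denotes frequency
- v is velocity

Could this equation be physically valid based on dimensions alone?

Yes

lam (wavelength) has dimensions [L].
f (frequency) has dimensions [T^-1].
v (velocity) has dimensions [L T^-1].

Left side: [T^-1]
Right side: [T^-1]

Both sides have the same dimensions, so the equation is dimensionally consistent.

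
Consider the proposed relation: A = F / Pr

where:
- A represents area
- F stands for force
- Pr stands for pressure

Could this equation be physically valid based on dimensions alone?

Yes

A (area) has dimensions [L^2].
F (force) has dimensions [L M T^-2].
Pr (pressure) has dimensions [L^-1 M T^-2].

Left side: [L^2]
Right side: [L^2]

Both sides have the same dimensions, so the equation is dimensionally consistent.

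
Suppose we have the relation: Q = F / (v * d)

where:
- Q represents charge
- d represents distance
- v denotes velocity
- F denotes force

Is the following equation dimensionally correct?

No

Q (charge) has dimensions [I T].
d (distance) has dimensions [L].
v (velocity) has dimensions [L T^-1].
F (force) has dimensions [L M T^-2].

Left side: [I T]
Right side: [L^-1 M T^-1]

The two sides have different dimensions, so the equation is NOT dimensionally consistent.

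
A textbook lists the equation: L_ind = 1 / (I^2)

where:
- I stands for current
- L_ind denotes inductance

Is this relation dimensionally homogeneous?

No

I (current) has dimensions [I].
L_ind (inductance) has dimensions [I^-2 L^2 M T^-2].

Left side: [I^-2 L^2 M T^-2]
Right side: [I^-2]

The two sides have different dimensions, so the equation is NOT dimensionally consistent.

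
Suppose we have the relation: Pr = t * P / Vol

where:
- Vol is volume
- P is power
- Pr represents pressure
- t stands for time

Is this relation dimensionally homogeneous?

Yes

Vol (volume) has dimensions [L^3].
P (power) has dimensions [L^2 M T^-3].
Pr (pressure) has dimensions [L^-1 M T^-2].
t (time) has dimensions [T].

Left side: [L^-1 M T^-2]
Right side: [L^-1 M T^-2]

Both sides have the same dimensions, so the equation is dimensionally consistent.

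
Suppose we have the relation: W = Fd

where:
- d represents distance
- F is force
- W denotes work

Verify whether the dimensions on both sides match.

Yes

d (distance) has dimensions [L].
F (force) has dimensions [L M T^-2].
W (work) has dimensions [L^2 M T^-2].

Left side: [L^2 M T^-2]
Right side: [L^2 M T^-2]

Both sides have the same dimensions, so the equation is dimensionally consistent.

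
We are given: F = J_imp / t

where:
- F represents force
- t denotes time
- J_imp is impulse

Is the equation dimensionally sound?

Yes

F (force) has dimensions [L M T^-2].
t (time) has dimensions [T].
J_imp (impulse) has dimensions [L M T^-1].

Left side: [L M T^-2]
Right side: [L M T^-2]

Both sides have the same dimensions, so the equation is dimensionally consistent.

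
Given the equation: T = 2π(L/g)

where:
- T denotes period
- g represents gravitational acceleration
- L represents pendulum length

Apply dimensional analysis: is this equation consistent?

No

T (period) has dimensions [T].
g (gravitational acceleration) has dimensions [L T^-2].
L (pendulum length) has dimensions [L].

Left side: [T]
Right side: [T^2]

The two sides have different dimensions, so the equation is NOT dimensionally consistent.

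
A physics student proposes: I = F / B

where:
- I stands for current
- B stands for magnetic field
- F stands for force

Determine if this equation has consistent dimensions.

No

I (current) has dimensions [I].
B (magnetic field) has dimensions [I^-1 M T^-2].
F (force) has dimensions [L M T^-2].

Left side: [I]
Right side: [I L]

The two sides have different dimensions, so the equation is NOT dimensionally consistent.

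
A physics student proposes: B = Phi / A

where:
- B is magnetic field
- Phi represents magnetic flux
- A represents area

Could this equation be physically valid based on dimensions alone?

Yes

B (magnetic field) has dimensions [I^-1 M T^-2].
Phi (magnetic flux) has dimensions [I^-1 L^2 M T^-2].
A (area) has dimensions [L^2].

Left side: [I^-1 M T^-2]
Right side: [I^-1 M T^-2]

Both sides have the same dimensions, so the equation is dimensionally consistent.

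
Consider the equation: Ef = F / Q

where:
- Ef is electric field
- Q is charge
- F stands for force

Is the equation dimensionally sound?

Yes

Ef (electric field) has dimensions [I^-1 L M T^-3].
Q (charge) has dimensions [I T].
F (force) has dimensions [L M T^-2].

Left side: [I^-1 L M T^-3]
Right side: [I^-1 L M T^-3]

Both sides have the same dimensions, so the equation is dimensionally consistent.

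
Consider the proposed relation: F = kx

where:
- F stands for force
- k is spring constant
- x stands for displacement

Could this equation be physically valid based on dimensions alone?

Yes

F (force) has dimensions [L M T^-2].
k (spring constant) has dimensions [M T^-2].
x (displacement) has dimensions [L].

Left side: [L M T^-2]
Right side: [L M T^-2]

Both sides have the same dimensions, so the equation is dimensionally consistent.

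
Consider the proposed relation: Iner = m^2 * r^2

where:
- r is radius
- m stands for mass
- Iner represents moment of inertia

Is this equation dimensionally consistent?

No

r (radius) has dimensions [L].
m (mass) has dimensions [M].
Iner (moment of inertia) has dimensions [L^2 M].

Left side: [L^2 M]
Right side: [L^2 M^2]

The two sides have different dimensions, so the equation is NOT dimensionally consistent.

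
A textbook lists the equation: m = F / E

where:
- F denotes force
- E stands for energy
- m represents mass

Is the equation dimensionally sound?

No

F (force) has dimensions [L M T^-2].
E (energy) has dimensions [L^2 M T^-2].
m (mass) has dimensions [M].

Left side: [M]
Right side: [L^-1]

The two sides have different dimensions, so the equation is NOT dimensionally consistent.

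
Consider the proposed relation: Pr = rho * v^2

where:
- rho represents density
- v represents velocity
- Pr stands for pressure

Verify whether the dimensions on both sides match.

Yes

rho (density) has dimensions [L^-3 M].
v (velocity) has dimensions [L T^-1].
Pr (pressure) has dimensions [L^-1 M T^-2].

Left side: [L^-1 M T^-2]
Right side: [L^-1 M T^-2]

Both sides have the same dimensions, so the equation is dimensionally consistent.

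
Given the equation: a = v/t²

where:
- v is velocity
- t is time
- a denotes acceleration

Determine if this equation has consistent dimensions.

No

v (velocity) has dimensions [L T^-1].
t (time) has dimensions [T].
a (acceleration) has dimensions [L T^-2].

Left side: [L T^-2]
Right side: [L T^-3]

The two sides have different dimensions, so the equation is NOT dimensionally consistent.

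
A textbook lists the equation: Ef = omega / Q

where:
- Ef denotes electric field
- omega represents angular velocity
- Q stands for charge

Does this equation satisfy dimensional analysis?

No

Ef (electric field) has dimensions [I^-1 L M T^-3].
omega (angular velocity) has dimensions [T^-1].
Q (charge) has dimensions [I T].

Left side: [I^-1 L M T^-3]
Right side: [I^-1 T^-2]

The two sides have different dimensions, so the equation is NOT dimensionally consistent.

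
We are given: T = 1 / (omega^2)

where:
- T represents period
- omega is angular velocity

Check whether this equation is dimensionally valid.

No

T (period) has dimensions [T].
omega (angular velocity) has dimensions [T^-1].

Left side: [T]
Right side: [T^2]

The two sides have different dimensions, so the equation is NOT dimensionally consistent.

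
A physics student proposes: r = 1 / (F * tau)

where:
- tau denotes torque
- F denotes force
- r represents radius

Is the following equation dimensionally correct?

No

tau (torque) has dimensions [L^2 M T^-2].
F (force) has dimensions [L M T^-2].
r (radius) has dimensions [L].

Left side: [L]
Right side: [L^-3 M^-2 T^4]

The two sides have different dimensions, so the equation is NOT dimensionally consistent.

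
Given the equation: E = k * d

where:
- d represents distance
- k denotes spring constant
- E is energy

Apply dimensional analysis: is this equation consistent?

No

d (distance) has dimensions [L].
k (spring constant) has dimensions [M T^-2].
E (energy) has dimensions [L^2 M T^-2].

Left side: [L^2 M T^-2]
Right side: [L M T^-2]

The two sides have different dimensions, so the equation is NOT dimensionally consistent.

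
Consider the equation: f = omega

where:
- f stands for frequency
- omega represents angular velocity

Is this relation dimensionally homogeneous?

Yes

f (frequency) has dimensions [T^-1].
omega (angular velocity) has dimensions [T^-1].

Left side: [T^-1]
Right side: [T^-1]

Both sides have the same dimensions, so the equation is dimensionally consistent.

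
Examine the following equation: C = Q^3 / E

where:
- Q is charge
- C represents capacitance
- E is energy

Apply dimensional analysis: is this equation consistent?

No

Q (charge) has dimensions [I T].
C (capacitance) has dimensions [I^2 L^-2 M^-1 T^4].
E (energy) has dimensions [L^2 M T^-2].

Left side: [I^2 L^-2 M^-1 T^4]
Right side: [I^3 L^-2 M^-1 T^5]

The two sides have different dimensions, so the equation is NOT dimensionally consistent.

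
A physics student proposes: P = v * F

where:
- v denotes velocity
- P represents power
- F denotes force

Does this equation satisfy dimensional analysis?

Yes

v (velocity) has dimensions [L T^-1].
P (power) has dimensions [L^2 M T^-3].
F (force) has dimensions [L M T^-2].

Left side: [L^2 M T^-3]
Right side: [L^2 M T^-3]

Both sides have the same dimensions, so the equation is dimensionally consistent.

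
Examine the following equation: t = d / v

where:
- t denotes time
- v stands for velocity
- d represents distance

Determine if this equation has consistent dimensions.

Yes

t (time) has dimensions [T].
v (velocity) has dimensions [L T^-1].
d (distance) has dimensions [L].

Left side: [T]
Right side: [T]

Both sides have the same dimensions, so the equation is dimensionally consistent.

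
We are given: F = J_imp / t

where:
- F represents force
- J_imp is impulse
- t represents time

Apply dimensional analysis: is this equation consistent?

Yes

F (force) has dimensions [L M T^-2].
J_imp (impulse) has dimensions [L M T^-1].
t (time) has dimensions [T].

Left side: [L M T^-2]
Right side: [L M T^-2]

Both sides have the same dimensions, so the equation is dimensionally consistent.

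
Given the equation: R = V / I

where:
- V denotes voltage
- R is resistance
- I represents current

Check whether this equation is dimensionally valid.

Yes

V (voltage) has dimensions [I^-1 L^2 M T^-3].
R (resistance) has dimensions [I^-2 L^2 M T^-3].
I (current) has dimensions [I].

Left side: [I^-2 L^2 M T^-3]
Right side: [I^-2 L^2 M T^-3]

Both sides have the same dimensions, so the equation is dimensionally consistent.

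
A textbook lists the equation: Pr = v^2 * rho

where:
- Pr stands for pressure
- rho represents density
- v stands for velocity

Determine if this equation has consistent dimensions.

Yes

Pr (pressure) has dimensions [L^-1 M T^-2].
rho (density) has dimensions [L^-3 M].
v (velocity) has dimensions [L T^-1].

Left side: [L^-1 M T^-2]
Right side: [L^-1 M T^-2]

Both sides have the same dimensions, so the equation is dimensionally consistent.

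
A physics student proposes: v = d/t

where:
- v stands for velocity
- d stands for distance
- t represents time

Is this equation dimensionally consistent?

Yes

v (velocity) has dimensions [L T^-1].
d (distance) has dimensions [L].
t (time) has dimensions [T].

Left side: [L T^-1]
Right side: [L T^-1]

Both sides have the same dimensions, so the equation is dimensionally consistent.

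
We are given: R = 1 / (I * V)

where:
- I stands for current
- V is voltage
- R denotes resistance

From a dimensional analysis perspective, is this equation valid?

No

I (current) has dimensions [I].
V (voltage) has dimensions [I^-1 L^2 M T^-3].
R (resistance) has dimensions [I^-2 L^2 M T^-3].

Left side: [I^-2 L^2 M T^-3]
Right side: [L^-2 M^-1 T^3]

The two sides have different dimensions, so the equation is NOT dimensionally consistent.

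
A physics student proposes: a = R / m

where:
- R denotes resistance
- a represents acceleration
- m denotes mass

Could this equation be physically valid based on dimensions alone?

No

R (resistance) has dimensions [I^-2 L^2 M T^-3].
a (acceleration) has dimensions [L T^-2].
m (mass) has dimensions [M].

Left side: [L T^-2]
Right side: [I^-2 L^2 T^-3]

The two sides have different dimensions, so the equation is NOT dimensionally consistent.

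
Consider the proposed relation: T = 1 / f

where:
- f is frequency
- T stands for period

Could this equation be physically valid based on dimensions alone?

Yes

f (frequency) has dimensions [T^-1].
T (period) has dimensions [T].

Left side: [T]
Right side: [T]

Both sides have the same dimensions, so the equation is dimensionally consistent.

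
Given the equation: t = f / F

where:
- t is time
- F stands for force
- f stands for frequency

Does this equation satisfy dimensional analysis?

No

t (time) has dimensions [T].
F (force) has dimensions [L M T^-2].
f (frequency) has dimensions [T^-1].

Left side: [T]
Right side: [L^-1 M^-1 T]

The two sides have different dimensions, so the equation is NOT dimensionally consistent.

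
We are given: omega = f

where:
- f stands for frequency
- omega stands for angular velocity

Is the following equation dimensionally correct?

Yes

f (frequency) has dimensions [T^-1].
omega (angular velocity) has dimensions [T^-1].

Left side: [T^-1]
Right side: [T^-1]

Both sides have the same dimensions, so the equation is dimensionally consistent.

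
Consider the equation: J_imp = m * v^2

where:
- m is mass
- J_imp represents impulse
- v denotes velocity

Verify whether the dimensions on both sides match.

No

m (mass) has dimensions [M].
J_imp (impulse) has dimensions [L M T^-1].
v (velocity) has dimensions [L T^-1].

Left side: [L M T^-1]
Right side: [L^2 M T^-2]

The two sides have different dimensions, so the equation is NOT dimensionally consistent.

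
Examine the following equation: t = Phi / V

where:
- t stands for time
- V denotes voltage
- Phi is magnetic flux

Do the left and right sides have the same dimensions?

Yes

t (time) has dimensions [T].
V (voltage) has dimensions [I^-1 L^2 M T^-3].
Phi (magnetic flux) has dimensions [I^-1 L^2 M T^-2].

Left side: [T]
Right side: [T]

Both sides have the same dimensions, so the equation is dimensionally consistent.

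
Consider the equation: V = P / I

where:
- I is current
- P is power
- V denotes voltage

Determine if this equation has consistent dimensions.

Yes

I (current) has dimensions [I].
P (power) has dimensions [L^2 M T^-3].
V (voltage) has dimensions [I^-1 L^2 M T^-3].

Left side: [I^-1 L^2 M T^-3]
Right side: [I^-1 L^2 M T^-3]

Both sides have the same dimensions, so the equation is dimensionally consistent.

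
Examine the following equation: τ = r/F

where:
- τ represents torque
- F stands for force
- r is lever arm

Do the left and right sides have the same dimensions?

No

τ (torque) has dimensions [L^2 M T^-2].
F (force) has dimensions [L M T^-2].
r (lever arm) has dimensions [L].

Left side: [L^2 M T^-2]
Right side: [M^-1 T^2]

The two sides have different dimensions, so the equation is NOT dimensionally consistent.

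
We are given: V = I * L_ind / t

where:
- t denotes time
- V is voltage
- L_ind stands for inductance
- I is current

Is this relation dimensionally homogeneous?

Yes

t (time) has dimensions [T].
V (voltage) has dimensions [I^-1 L^2 M T^-3].
L_ind (inductance) has dimensions [I^-2 L^2 M T^-2].
I (current) has dimensions [I].

Left side: [I^-1 L^2 M T^-3]
Right side: [I^-1 L^2 M T^-3]

Both sides have the same dimensions, so the equation is dimensionally consistent.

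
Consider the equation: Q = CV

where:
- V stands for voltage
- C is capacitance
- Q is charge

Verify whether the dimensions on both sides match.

Yes

V (voltage) has dimensions [I^-1 L^2 M T^-3].
C (capacitance) has dimensions [I^2 L^-2 M^-1 T^4].
Q (charge) has dimensions [I T].

Left side: [I T]
Right side: [I T]

Both sides have the same dimensions, so the equation is dimensionally consistent.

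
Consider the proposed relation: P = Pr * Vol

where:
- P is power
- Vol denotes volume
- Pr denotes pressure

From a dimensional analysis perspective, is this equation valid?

No

P (power) has dimensions [L^2 M T^-3].
Vol (volume) has dimensions [L^3].
Pr (pressure) has dimensions [L^-1 M T^-2].

Left side: [L^2 M T^-3]
Right side: [L^2 M T^-2]

The two sides have different dimensions, so the equation is NOT dimensionally consistent.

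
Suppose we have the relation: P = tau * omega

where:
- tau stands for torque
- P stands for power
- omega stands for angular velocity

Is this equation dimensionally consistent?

Yes

tau (torque) has dimensions [L^2 M T^-2].
P (power) has dimensions [L^2 M T^-3].
omega (angular velocity) has dimensions [T^-1].

Left side: [L^2 M T^-3]
Right side: [L^2 M T^-3]

Both sides have the same dimensions, so the equation is dimensionally consistent.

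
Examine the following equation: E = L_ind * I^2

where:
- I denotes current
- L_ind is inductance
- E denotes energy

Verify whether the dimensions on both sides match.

Yes

I (current) has dimensions [I].
L_ind (inductance) has dimensions [I^-2 L^2 M T^-2].
E (energy) has dimensions [L^2 M T^-2].

Left side: [L^2 M T^-2]
Right side: [L^2 M T^-2]

Both sides have the same dimensions, so the equation is dimensionally consistent.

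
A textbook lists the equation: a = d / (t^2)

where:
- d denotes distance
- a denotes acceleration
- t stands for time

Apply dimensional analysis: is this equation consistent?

Yes

d (distance) has dimensions [L].
a (acceleration) has dimensions [L T^-2].
t (time) has dimensions [T].

Left side: [L T^-2]
Right side: [L T^-2]

Both sides have the same dimensions, so the equation is dimensionally consistent.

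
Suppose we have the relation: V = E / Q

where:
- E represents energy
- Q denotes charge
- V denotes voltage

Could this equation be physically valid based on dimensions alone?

Yes

E (energy) has dimensions [L^2 M T^-2].
Q (charge) has dimensions [I T].
V (voltage) has dimensions [I^-1 L^2 M T^-3].

Left side: [I^-1 L^2 M T^-3]
Right side: [I^-1 L^2 M T^-3]

Both sides have the same dimensions, so the equation is dimensionally consistent.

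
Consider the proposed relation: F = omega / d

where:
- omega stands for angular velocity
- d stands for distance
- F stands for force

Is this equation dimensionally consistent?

No

omega (angular velocity) has dimensions [T^-1].
d (distance) has dimensions [L].
F (force) has dimensions [L M T^-2].

Left side: [L M T^-2]
Right side: [L^-1 T^-1]

The two sides have different dimensions, so the equation is NOT dimensionally consistent.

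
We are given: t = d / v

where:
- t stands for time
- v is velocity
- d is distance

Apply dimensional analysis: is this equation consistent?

Yes

t (time) has dimensions [T].
v (velocity) has dimensions [L T^-1].
d (distance) has dimensions [L].

Left side: [T]
Right side: [T]

Both sides have the same dimensions, so the equation is dimensionally consistent.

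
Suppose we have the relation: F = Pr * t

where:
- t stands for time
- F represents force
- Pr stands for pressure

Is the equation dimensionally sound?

No

t (time) has dimensions [T].
F (force) has dimensions [L M T^-2].
Pr (pressure) has dimensions [L^-1 M T^-2].

Left side: [L M T^-2]
Right side: [L^-1 M T^-1]

The two sides have different dimensions, so the equation is NOT dimensionally consistent.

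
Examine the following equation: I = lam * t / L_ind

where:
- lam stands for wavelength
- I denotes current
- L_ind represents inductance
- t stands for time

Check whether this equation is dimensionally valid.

No

lam (wavelength) has dimensions [L].
I (current) has dimensions [I].
L_ind (inductance) has dimensions [I^-2 L^2 M T^-2].
t (time) has dimensions [T].

Left side: [I]
Right side: [I^2 L^-1 M^-1 T^3]

The two sides have different dimensions, so the equation is NOT dimensionally consistent.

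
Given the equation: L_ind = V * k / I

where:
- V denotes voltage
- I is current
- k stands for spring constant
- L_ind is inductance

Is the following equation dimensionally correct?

No

V (voltage) has dimensions [I^-1 L^2 M T^-3].
I (current) has dimensions [I].
k (spring constant) has dimensions [M T^-2].
L_ind (inductance) has dimensions [I^-2 L^2 M T^-2].

Left side: [I^-2 L^2 M T^-2]
Right side: [I^-2 L^2 M^2 T^-5]

The two sides have different dimensions, so the equation is NOT dimensionally consistent.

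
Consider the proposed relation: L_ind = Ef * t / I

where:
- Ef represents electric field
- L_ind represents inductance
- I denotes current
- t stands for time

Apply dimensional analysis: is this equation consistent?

No

Ef (electric field) has dimensions [I^-1 L M T^-3].
L_ind (inductance) has dimensions [I^-2 L^2 M T^-2].
I (current) has dimensions [I].
t (time) has dimensions [T].

Left side: [I^-2 L^2 M T^-2]
Right side: [I^-2 L M T^-2]

The two sides have different dimensions, so the equation is NOT dimensionally consistent.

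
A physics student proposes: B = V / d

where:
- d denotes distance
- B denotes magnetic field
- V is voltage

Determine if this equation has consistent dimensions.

No

d (distance) has dimensions [L].
B (magnetic field) has dimensions [I^-1 M T^-2].
V (voltage) has dimensions [I^-1 L^2 M T^-3].

Left side: [I^-1 M T^-2]
Right side: [I^-1 L M T^-3]

The two sides have different dimensions, so the equation is NOT dimensionally consistent.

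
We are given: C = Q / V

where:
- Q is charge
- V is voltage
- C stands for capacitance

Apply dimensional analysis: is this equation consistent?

Yes

Q (charge) has dimensions [I T].
V (voltage) has dimensions [I^-1 L^2 M T^-3].
C (capacitance) has dimensions [I^2 L^-2 M^-1 T^4].

Left side: [I^2 L^-2 M^-1 T^4]
Right side: [I^2 L^-2 M^-1 T^4]

Both sides have the same dimensions, so the equation is dimensionally consistent.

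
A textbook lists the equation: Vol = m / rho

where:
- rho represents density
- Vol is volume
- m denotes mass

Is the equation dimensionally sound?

Yes

rho (density) has dimensions [L^-3 M].
Vol (volume) has dimensions [L^3].
m (mass) has dimensions [M].

Left side: [L^3]
Right side: [L^3]

Both sides have the same dimensions, so the equation is dimensionally consistent.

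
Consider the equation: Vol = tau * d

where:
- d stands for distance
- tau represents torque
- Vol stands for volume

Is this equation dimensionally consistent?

No

d (distance) has dimensions [L].
tau (torque) has dimensions [L^2 M T^-2].
Vol (volume) has dimensions [L^3].

Left side: [L^3]
Right side: [L^3 M T^-2]

The two sides have different dimensions, so the equation is NOT dimensionally consistent.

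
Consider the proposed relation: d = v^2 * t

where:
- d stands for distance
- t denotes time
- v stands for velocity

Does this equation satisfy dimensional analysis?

No

d (distance) has dimensions [L].
t (time) has dimensions [T].
v (velocity) has dimensions [L T^-1].

Left side: [L]
Right side: [L^2 T^-1]

The two sides have different dimensions, so the equation is NOT dimensionally consistent.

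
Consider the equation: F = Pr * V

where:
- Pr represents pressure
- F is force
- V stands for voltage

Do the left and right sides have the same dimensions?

No

Pr (pressure) has dimensions [L^-1 M T^-2].
F (force) has dimensions [L M T^-2].
V (voltage) has dimensions [I^-1 L^2 M T^-3].

Left side: [L M T^-2]
Right side: [I^-1 L M^2 T^-5]

The two sides have different dimensions, so the equation is NOT dimensionally consistent.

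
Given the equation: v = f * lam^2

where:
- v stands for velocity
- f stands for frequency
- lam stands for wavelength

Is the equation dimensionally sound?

No

v (velocity) has dimensions [L T^-1].
f (frequency) has dimensions [T^-1].
lam (wavelength) has dimensions [L].

Left side: [L T^-1]
Right side: [L^2 T^-1]

The two sides have different dimensions, so the equation is NOT dimensionally consistent.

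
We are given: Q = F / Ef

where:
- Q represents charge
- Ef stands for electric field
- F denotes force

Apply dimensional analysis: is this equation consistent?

Yes

Q (charge) has dimensions [I T].
Ef (electric field) has dimensions [I^-1 L M T^-3].
F (force) has dimensions [L M T^-2].

Left side: [I T]
Right side: [I T]

Both sides have the same dimensions, so the equation is dimensionally consistent.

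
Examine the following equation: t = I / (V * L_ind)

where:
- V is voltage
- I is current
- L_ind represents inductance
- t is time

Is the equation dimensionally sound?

No

V (voltage) has dimensions [I^-1 L^2 M T^-3].
I (current) has dimensions [I].
L_ind (inductance) has dimensions [I^-2 L^2 M T^-2].
t (time) has dimensions [T].

Left side: [T]
Right side: [I^4 L^-4 M^-2 T^5]

The two sides have different dimensions, so the equation is NOT dimensionally consistent.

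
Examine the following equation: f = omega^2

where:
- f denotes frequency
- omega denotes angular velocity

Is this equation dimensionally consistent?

No

f (frequency) has dimensions [T^-1].
omega (angular velocity) has dimensions [T^-1].

Left side: [T^-1]
Right side: [T^-2]

The two sides have different dimensions, so the equation is NOT dimensionally consistent.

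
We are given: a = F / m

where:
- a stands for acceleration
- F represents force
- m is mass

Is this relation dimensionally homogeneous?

Yes

a (acceleration) has dimensions [L T^-2].
F (force) has dimensions [L M T^-2].
m (mass) has dimensions [M].

Left side: [L T^-2]
Right side: [L T^-2]

Both sides have the same dimensions, so the equation is dimensionally consistent.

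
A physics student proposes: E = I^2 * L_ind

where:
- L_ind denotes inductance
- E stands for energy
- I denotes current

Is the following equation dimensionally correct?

Yes

L_ind (inductance) has dimensions [I^-2 L^2 M T^-2].
E (energy) has dimensions [L^2 M T^-2].
I (current) has dimensions [I].

Left side: [L^2 M T^-2]
Right side: [L^2 M T^-2]

Both sides have the same dimensions, so the equation is dimensionally consistent.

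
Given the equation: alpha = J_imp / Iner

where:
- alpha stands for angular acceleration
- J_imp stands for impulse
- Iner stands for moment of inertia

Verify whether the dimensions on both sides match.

No

alpha (angular acceleration) has dimensions [T^-2].
J_imp (impulse) has dimensions [L M T^-1].
Iner (moment of inertia) has dimensions [L^2 M].

Left side: [T^-2]
Right side: [L^-1 T^-1]

The two sides have different dimensions, so the equation is NOT dimensionally consistent.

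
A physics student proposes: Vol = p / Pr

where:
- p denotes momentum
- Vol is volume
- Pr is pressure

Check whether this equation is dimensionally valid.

No

p (momentum) has dimensions [L M T^-1].
Vol (volume) has dimensions [L^3].
Pr (pressure) has dimensions [L^-1 M T^-2].

Left side: [L^3]
Right side: [L^2 T]

The two sides have different dimensions, so the equation is NOT dimensionally consistent.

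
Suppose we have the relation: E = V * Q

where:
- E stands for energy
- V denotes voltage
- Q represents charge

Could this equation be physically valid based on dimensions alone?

Yes

E (energy) has dimensions [L^2 M T^-2].
V (voltage) has dimensions [I^-1 L^2 M T^-3].
Q (charge) has dimensions [I T].

Left side: [L^2 M T^-2]
Right side: [L^2 M T^-2]

Both sides have the same dimensions, so the equation is dimensionally consistent.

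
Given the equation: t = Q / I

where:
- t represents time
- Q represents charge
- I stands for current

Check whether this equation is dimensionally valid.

Yes

t (time) has dimensions [T].
Q (charge) has dimensions [I T].
I (current) has dimensions [I].

Left side: [T]
Right side: [T]

Both sides have the same dimensions, so the equation is dimensionally consistent.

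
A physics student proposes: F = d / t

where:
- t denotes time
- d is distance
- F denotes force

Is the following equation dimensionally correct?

No

t (time) has dimensions [T].
d (distance) has dimensions [L].
F (force) has dimensions [L M T^-2].

Left side: [L M T^-2]
Right side: [L T^-1]

The two sides have different dimensions, so the equation is NOT dimensionally consistent.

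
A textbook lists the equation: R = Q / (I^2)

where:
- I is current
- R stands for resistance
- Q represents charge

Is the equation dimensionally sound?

No

I (current) has dimensions [I].
R (resistance) has dimensions [I^-2 L^2 M T^-3].
Q (charge) has dimensions [I T].

Left side: [I^-2 L^2 M T^-3]
Right side: [I^-1 T]

The two sides have different dimensions, so the equation is NOT dimensionally consistent.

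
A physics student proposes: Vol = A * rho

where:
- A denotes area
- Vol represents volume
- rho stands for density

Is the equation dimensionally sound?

No

A (area) has dimensions [L^2].
Vol (volume) has dimensions [L^3].
rho (density) has dimensions [L^-3 M].

Left side: [L^3]
Right side: [L^-1 M]

The two sides have different dimensions, so the equation is NOT dimensionally consistent.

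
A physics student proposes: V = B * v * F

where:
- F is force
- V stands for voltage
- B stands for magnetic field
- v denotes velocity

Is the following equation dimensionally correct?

No

F (force) has dimensions [L M T^-2].
V (voltage) has dimensions [I^-1 L^2 M T^-3].
B (magnetic field) has dimensions [I^-1 M T^-2].
v (velocity) has dimensions [L T^-1].

Left side: [I^-1 L^2 M T^-3]
Right side: [I^-1 L^2 M^2 T^-5]

The two sides have different dimensions, so the equation is NOT dimensionally consistent.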